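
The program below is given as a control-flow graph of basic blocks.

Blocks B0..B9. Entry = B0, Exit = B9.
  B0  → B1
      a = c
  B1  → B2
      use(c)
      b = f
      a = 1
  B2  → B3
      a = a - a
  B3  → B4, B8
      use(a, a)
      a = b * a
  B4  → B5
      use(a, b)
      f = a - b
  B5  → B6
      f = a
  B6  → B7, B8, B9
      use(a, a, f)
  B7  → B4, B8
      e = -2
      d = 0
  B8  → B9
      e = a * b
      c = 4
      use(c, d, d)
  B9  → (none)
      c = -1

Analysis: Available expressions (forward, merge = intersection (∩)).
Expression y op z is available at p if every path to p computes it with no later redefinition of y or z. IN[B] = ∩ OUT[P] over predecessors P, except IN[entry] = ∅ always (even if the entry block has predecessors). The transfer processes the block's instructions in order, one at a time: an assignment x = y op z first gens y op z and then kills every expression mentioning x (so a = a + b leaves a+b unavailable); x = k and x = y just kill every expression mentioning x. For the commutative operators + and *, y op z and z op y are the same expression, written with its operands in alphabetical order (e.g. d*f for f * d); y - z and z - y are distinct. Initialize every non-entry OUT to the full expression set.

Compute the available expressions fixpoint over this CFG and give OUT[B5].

Answer: {a-b}

Trace:
Per-block solution:
  B0:   IN={}   OUT={}
  B1:   IN={}   OUT={}
  B2:   IN={}   OUT={}
  B3:   IN={}   OUT={}
  B4:   IN={}   OUT={a-b}
  B5:   IN={a-b}   OUT={a-b}
  B6:   IN={a-b}   OUT={a-b}
  B7:   IN={a-b}   OUT={a-b}
  B8:   IN={}   OUT={a*b}
  B9:   IN={}   OUT={}

Merge at B5: IN[B5] = OUT[B4] = {a-b}
Applying B5's transfer function to that IN value gives OUT[B5] (row B5 above).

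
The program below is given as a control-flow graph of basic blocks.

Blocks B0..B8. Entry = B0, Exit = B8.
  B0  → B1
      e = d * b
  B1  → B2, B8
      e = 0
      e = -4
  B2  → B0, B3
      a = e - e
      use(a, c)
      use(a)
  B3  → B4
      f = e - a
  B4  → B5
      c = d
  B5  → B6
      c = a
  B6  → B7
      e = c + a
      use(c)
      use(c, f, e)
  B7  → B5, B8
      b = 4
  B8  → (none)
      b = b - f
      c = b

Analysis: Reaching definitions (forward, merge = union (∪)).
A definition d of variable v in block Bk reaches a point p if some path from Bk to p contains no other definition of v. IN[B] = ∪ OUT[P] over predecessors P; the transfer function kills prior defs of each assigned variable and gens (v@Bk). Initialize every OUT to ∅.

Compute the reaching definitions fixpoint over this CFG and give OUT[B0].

Answer: {a@B2, e@B0}

Working:
Per-block solution:
  B0:  IN={a@B2, e@B1}  OUT={a@B2, e@B0}
  B1:  IN={a@B2, e@B0}  OUT={a@B2, e@B1}
  B2:  IN={a@B2, e@B1}  OUT={a@B2, e@B1}
  B3:  IN={a@B2, e@B1}  OUT={a@B2, e@B1, f@B3}
  B4:  IN={a@B2, e@B1, f@B3}  OUT={a@B2, c@B4, e@B1, f@B3}
  B5:  IN={a@B2, b@B7, c@B4, c@B5, e@B1, e@B6, f@B3}  OUT={a@B2, b@B7, c@B5, e@B1, e@B6, f@B3}
  B6:  IN={a@B2, b@B7, c@B5, e@B1, e@B6, f@B3}  OUT={a@B2, b@B7, c@B5, e@B6, f@B3}
  B7:  IN={a@B2, b@B7, c@B5, e@B6, f@B3}  OUT={a@B2, b@B7, c@B5, e@B6, f@B3}
  B8:  IN={a@B2, b@B7, c@B5, e@B1, e@B6, f@B3}  OUT={a@B2, b@B8, c@B8, e@B1, e@B6, f@B3}

Merge at B0 (entry node, so the boundary value {} is joined with the incoming edge(s)): IN[B0] = {} ⊔ OUT[B2] = {a@B2, e@B1}
Applying B0's transfer function to that IN value gives OUT[B0] (row B0 above).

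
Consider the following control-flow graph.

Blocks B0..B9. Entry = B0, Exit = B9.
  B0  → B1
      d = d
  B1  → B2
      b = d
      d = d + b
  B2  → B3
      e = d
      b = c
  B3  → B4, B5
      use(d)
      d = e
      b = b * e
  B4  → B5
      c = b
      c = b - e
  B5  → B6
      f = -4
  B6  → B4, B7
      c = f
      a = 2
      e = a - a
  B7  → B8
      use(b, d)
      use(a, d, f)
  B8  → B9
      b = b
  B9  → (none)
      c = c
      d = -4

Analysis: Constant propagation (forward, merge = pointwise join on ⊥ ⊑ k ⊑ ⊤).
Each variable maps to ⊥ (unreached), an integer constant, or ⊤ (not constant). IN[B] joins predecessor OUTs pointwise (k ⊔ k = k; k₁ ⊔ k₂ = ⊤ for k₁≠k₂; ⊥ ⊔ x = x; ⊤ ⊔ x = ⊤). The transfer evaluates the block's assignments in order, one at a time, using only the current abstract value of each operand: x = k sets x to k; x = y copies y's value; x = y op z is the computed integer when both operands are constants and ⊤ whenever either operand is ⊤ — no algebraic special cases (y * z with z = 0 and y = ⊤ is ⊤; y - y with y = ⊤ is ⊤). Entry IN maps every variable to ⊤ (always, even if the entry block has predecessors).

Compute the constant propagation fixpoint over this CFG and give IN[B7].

Answer: {a: 2, b: ⊤, c: -4, d: ⊤, e: 0, f: -4}

Working:
Fixpoint table:
  B0:   IN=(all ⊤)   OUT=(all ⊤)
  B1:   IN=(all ⊤)   OUT=(all ⊤)
  B2:   IN=(all ⊤)   OUT=(all ⊤)
  B3:   IN=(all ⊤)   OUT=(all ⊤)
  B4:   IN=(all ⊤)   OUT=(all ⊤)
  B5:   IN=(all ⊤)   OUT={f:-4; rest ⊤}
  B6:   IN={f:-4; rest ⊤}   OUT={a:2, c:-4, e:0, f:-4; rest ⊤}
  B7:   IN={a:2, c:-4, e:0, f:-4; rest ⊤}   OUT={a:2, c:-4, e:0, f:-4; rest ⊤}
  B8:   IN={a:2, c:-4, e:0, f:-4; rest ⊤}   OUT={a:2, c:-4, e:0, f:-4; rest ⊤}
  B9:   IN={a:2, c:-4, e:0, f:-4; rest ⊤}   OUT={a:2, c:-4, d:-4, e:0, f:-4; rest ⊤}

Merge at B7: IN[B7] = OUT[B6] = {a: 2, b: ⊤, c: -4, d: ⊤, e: 0, f: -4}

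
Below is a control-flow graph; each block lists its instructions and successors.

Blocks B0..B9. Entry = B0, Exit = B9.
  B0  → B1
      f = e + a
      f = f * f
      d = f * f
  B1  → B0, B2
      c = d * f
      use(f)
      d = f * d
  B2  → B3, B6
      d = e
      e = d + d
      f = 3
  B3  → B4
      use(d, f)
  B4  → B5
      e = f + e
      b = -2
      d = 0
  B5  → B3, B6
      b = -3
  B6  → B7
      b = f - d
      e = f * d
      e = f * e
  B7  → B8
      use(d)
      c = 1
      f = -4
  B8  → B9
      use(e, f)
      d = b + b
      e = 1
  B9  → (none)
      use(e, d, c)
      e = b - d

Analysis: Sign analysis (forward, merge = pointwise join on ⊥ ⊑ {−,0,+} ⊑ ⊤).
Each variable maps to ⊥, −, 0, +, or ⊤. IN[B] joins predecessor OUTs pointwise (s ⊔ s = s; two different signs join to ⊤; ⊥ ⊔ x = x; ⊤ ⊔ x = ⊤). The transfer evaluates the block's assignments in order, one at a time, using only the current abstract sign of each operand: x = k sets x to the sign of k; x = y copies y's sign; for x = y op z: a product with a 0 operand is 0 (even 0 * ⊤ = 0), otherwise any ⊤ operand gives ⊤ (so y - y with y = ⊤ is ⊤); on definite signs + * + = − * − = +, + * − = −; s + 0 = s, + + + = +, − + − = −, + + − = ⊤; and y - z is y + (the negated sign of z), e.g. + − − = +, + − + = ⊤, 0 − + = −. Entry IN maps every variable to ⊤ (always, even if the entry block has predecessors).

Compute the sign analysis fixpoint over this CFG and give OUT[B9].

Answer: {a: ⊤, b: ⊤, c: +, d: ⊤, e: ⊤, f: -}

Trace:
Fixpoint table:
  B0:   IN=(all ⊤)   OUT=(all ⊤)
  B1:   IN=(all ⊤)   OUT=(all ⊤)
  B2:   IN=(all ⊤)   OUT={f:+; rest ⊤}
  B3:   IN={f:+; rest ⊤}   OUT={f:+; rest ⊤}
  B4:   IN={f:+; rest ⊤}   OUT={b:-, d:0, f:+; rest ⊤}
  B5:   IN={b:-, d:0, f:+; rest ⊤}   OUT={b:-, d:0, f:+; rest ⊤}
  B6:   IN={f:+; rest ⊤}   OUT={f:+; rest ⊤}
  B7:   IN={f:+; rest ⊤}   OUT={c:+, f:-; rest ⊤}
  B8:   IN={c:+, f:-; rest ⊤}   OUT={c:+, e:+, f:-; rest ⊤}
  B9:   IN={c:+, e:+, f:-; rest ⊤}   OUT={c:+, f:-; rest ⊤}

Merge at B9: IN[B9] = OUT[B8] = {a: ⊤, b: ⊤, c: +, d: ⊤, e: +, f: -}
Applying B9's transfer function to that IN value gives OUT[B9] (row B9 above).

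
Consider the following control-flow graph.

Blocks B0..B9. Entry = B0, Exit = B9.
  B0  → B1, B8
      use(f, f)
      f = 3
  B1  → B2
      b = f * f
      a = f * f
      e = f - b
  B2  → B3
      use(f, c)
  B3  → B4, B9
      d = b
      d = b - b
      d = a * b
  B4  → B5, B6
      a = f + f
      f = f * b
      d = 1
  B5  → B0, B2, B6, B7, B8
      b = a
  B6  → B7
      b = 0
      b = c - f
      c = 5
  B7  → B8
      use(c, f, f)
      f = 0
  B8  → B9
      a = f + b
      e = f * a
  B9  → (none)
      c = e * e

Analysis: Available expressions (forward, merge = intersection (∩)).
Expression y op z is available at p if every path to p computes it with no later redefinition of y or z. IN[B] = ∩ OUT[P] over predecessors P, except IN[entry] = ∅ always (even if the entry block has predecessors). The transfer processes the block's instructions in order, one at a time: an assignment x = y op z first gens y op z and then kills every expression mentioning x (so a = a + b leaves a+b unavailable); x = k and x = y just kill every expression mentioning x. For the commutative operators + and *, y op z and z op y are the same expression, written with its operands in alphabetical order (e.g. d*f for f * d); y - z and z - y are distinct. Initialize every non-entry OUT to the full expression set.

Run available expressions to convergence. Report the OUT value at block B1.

Answer: {f*f, f-b}

Working:
Fixpoint table:
  B0:  IN={}  OUT={}
  B1:  IN={}  OUT={f*f, f-b}
  B2:  IN={}  OUT={}
  B3:  IN={}  OUT={a*b, b-b}
  B4:  IN={a*b, b-b}  OUT={b-b}
  B5:  IN={b-b}  OUT={}
  B6:  IN={}  OUT={}
  B7:  IN={}  OUT={}
  B8:  IN={}  OUT={a*f, b+f}
  B9:  IN={}  OUT={e*e}

Merge at B1: IN[B1] = OUT[B0] = {}
Applying B1's transfer function to that IN value gives OUT[B1] (row B1 above).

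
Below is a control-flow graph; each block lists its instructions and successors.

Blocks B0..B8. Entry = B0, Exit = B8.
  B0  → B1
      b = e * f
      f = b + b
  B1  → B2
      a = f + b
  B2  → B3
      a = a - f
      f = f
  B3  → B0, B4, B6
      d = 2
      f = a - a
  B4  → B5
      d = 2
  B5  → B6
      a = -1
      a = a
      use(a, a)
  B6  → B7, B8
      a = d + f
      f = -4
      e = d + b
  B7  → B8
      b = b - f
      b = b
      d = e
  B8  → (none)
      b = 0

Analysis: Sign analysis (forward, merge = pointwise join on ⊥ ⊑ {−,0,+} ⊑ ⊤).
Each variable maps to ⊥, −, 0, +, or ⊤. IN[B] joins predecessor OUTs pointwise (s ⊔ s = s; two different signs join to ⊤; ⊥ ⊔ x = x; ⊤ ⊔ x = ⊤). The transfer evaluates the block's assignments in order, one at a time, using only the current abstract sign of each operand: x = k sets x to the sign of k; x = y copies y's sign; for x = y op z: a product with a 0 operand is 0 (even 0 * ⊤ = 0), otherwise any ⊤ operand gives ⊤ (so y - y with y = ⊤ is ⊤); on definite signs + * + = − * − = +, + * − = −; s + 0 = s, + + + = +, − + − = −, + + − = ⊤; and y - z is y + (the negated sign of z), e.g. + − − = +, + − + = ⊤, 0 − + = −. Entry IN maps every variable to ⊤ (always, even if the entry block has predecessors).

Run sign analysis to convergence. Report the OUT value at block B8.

Per-block solution:
  B0:  IN=(all ⊤)  OUT=(all ⊤)
  B1:  IN=(all ⊤)  OUT=(all ⊤)
  B2:  IN=(all ⊤)  OUT=(all ⊤)
  B3:  IN=(all ⊤)  OUT={d:+; rest ⊤}
  B4:  IN={d:+; rest ⊤}  OUT={d:+; rest ⊤}
  B5:  IN={d:+; rest ⊤}  OUT={a:-, d:+; rest ⊤}
  B6:  IN={d:+; rest ⊤}  OUT={d:+, f:-; rest ⊤}
  B7:  IN={d:+, f:-; rest ⊤}  OUT={f:-; rest ⊤}
  B8:  IN={f:-; rest ⊤}  OUT={b:0, f:-; rest ⊤}

Merge at B8: IN[B8] = OUT[B6] ⊔ OUT[B7] = {a: ⊤, b: ⊤, c: ⊤, d: ⊤, e: ⊤, f: -}
Applying B8's transfer function to that IN value gives OUT[B8] (row B8 above).

Answer: {a: ⊤, b: 0, c: ⊤, d: ⊤, e: ⊤, f: -}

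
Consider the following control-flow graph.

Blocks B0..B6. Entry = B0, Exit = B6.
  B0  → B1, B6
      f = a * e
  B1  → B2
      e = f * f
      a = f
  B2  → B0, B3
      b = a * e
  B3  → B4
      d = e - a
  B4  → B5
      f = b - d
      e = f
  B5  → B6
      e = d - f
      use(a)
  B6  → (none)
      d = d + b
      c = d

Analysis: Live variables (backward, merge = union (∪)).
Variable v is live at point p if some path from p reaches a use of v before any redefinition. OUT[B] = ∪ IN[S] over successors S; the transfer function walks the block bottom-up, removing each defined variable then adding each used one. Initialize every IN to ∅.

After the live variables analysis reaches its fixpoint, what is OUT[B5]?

Per-block solution:
  B0: | IN={a, b, d, e} | OUT={b, d, f}
  B1: | IN={d, f} | OUT={a, d, e}
  B2: | IN={a, d, e} | OUT={a, b, d, e}
  B3: | IN={a, b, e} | OUT={a, b, d}
  B4: | IN={a, b, d} | OUT={a, b, d, f}
  B5: | IN={a, b, d, f} | OUT={b, d}
  B6: | IN={b, d} | OUT={}

Merge at B5: OUT[B5] = IN[B6] = {b, d}

Answer: {b, d}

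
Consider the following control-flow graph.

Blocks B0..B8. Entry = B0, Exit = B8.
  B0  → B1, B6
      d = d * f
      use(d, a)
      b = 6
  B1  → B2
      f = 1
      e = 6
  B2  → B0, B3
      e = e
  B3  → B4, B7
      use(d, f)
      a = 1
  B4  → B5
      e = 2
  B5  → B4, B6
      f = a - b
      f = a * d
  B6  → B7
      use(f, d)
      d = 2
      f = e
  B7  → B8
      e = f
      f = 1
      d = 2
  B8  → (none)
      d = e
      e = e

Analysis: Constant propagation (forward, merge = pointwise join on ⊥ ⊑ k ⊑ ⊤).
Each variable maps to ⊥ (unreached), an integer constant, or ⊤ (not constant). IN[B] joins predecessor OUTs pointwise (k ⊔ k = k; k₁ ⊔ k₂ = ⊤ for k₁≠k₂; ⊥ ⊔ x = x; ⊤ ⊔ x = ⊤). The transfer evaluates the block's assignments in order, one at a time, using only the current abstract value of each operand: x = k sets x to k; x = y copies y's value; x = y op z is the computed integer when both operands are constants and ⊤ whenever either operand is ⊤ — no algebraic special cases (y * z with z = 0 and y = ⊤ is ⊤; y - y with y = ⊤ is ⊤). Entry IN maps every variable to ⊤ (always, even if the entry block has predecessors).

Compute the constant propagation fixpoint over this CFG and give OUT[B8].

Answer: {a: ⊤, b: 6, c: ⊤, d: ⊤, e: ⊤, f: 1}

Derivation:
Converged values:
  B0:   IN=(all ⊤)   OUT={b:6; rest ⊤}
  B1:   IN={b:6; rest ⊤}   OUT={b:6, e:6, f:1; rest ⊤}
  B2:   IN={b:6, e:6, f:1; rest ⊤}   OUT={b:6, e:6, f:1; rest ⊤}
  B3:   IN={b:6, e:6, f:1; rest ⊤}   OUT={a:1, b:6, e:6, f:1; rest ⊤}
  B4:   IN={a:1, b:6; rest ⊤}   OUT={a:1, b:6, e:2; rest ⊤}
  B5:   IN={a:1, b:6, e:2; rest ⊤}   OUT={a:1, b:6, e:2; rest ⊤}
  B6:   IN={b:6; rest ⊤}   OUT={b:6, d:2; rest ⊤}
  B7:   IN={b:6; rest ⊤}   OUT={b:6, d:2, f:1; rest ⊤}
  B8:   IN={b:6, d:2, f:1; rest ⊤}   OUT={b:6, f:1; rest ⊤}

Merge at B8: IN[B8] = OUT[B7] = {a: ⊤, b: 6, c: ⊤, d: 2, e: ⊤, f: 1}
Applying B8's transfer function to that IN value gives OUT[B8] (row B8 above).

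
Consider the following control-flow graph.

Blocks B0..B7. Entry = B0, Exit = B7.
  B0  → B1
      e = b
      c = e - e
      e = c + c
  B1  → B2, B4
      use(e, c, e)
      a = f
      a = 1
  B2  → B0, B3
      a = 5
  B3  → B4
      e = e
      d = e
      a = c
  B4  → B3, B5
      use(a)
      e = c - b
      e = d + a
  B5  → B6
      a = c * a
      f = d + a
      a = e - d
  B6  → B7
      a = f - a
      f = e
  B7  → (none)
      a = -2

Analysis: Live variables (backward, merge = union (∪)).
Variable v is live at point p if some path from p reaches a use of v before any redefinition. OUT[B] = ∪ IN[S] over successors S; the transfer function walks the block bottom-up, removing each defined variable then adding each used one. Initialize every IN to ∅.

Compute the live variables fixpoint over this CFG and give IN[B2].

Answer: {b, c, d, e, f}

Working:
Fixpoint table:
  B0: | IN={b, d, f} | OUT={b, c, d, e, f}
  B1: | IN={b, c, d, e, f} | OUT={a, b, c, d, e, f}
  B2: | IN={b, c, d, e, f} | OUT={b, c, d, e, f}
  B3: | IN={b, c, e} | OUT={a, b, c, d}
  B4: | IN={a, b, c, d} | OUT={a, b, c, d, e}
  B5: | IN={a, c, d, e} | OUT={a, e, f}
  B6: | IN={a, e, f} | OUT={}
  B7: | IN={} | OUT={}

Merge at B2: OUT[B2] = IN[B0] ⊔ IN[B3] = {b, c, d, e, f}
Applying B2's transfer function to that OUT value gives IN[B2] (row B2 above).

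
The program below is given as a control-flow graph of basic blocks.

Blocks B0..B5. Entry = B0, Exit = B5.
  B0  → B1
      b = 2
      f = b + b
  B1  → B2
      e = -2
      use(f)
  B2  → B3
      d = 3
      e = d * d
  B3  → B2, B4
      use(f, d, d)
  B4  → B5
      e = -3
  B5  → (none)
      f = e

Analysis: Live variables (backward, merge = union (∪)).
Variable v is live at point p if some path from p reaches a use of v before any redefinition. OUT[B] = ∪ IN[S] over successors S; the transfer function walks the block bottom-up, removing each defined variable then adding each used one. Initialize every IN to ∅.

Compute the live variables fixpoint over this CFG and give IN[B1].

Answer: {f}

Trace:
Converged values:
  B0:  IN={}  OUT={f}
  B1:  IN={f}  OUT={f}
  B2:  IN={f}  OUT={d, f}
  B3:  IN={d, f}  OUT={f}
  B4:  IN={}  OUT={e}
  B5:  IN={e}  OUT={}

Merge at B1: OUT[B1] = IN[B2] = {f}
Applying B1's transfer function to that OUT value gives IN[B1] (row B1 above).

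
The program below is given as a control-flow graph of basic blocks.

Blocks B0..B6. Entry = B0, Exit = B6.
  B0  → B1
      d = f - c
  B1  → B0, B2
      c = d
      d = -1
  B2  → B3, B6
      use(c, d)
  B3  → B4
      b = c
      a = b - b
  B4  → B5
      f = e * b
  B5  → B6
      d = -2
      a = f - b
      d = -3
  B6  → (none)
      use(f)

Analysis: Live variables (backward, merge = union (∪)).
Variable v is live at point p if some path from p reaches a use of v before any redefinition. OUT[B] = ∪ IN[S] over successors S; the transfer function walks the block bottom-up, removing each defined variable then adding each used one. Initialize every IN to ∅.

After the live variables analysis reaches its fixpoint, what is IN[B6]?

Answer: {f}

Working:
Converged values:
  B0:  IN={c, e, f}  OUT={d, e, f}
  B1:  IN={d, e, f}  OUT={c, d, e, f}
  B2:  IN={c, d, e, f}  OUT={c, e, f}
  B3:  IN={c, e}  OUT={b, e}
  B4:  IN={b, e}  OUT={b, f}
  B5:  IN={b, f}  OUT={f}
  B6:  IN={f}  OUT={}

B6 is the boundary node: OUT[B6] = {}
Applying B6's transfer function to that OUT value gives IN[B6] (row B6 above).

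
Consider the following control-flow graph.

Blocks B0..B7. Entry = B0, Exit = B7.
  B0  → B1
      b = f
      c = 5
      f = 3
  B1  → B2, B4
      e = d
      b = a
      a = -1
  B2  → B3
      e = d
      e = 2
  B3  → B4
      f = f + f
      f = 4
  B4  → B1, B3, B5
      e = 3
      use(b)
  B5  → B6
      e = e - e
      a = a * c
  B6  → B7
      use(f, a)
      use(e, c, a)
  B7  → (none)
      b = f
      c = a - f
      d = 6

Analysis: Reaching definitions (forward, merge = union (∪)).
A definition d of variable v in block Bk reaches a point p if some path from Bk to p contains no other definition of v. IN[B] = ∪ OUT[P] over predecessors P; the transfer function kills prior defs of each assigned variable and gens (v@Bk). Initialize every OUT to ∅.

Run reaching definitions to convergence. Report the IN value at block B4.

Answer: {a@B1, b@B1, c@B0, e@B1, e@B2, e@B4, f@B0, f@B3}

Trace:
Converged values:
  B0: | IN={} | OUT={b@B0, c@B0, f@B0}
  B1: | IN={a@B1, b@B0, b@B1, c@B0, e@B4, f@B0, f@B3} | OUT={a@B1, b@B1, c@B0, e@B1, f@B0, f@B3}
  B2: | IN={a@B1, b@B1, c@B0, e@B1, f@B0, f@B3} | OUT={a@B1, b@B1, c@B0, e@B2, f@B0, f@B3}
  B3: | IN={a@B1, b@B1, c@B0, e@B2, e@B4, f@B0, f@B3} | OUT={a@B1, b@B1, c@B0, e@B2, e@B4, f@B3}
  B4: | IN={a@B1, b@B1, c@B0, e@B1, e@B2, e@B4, f@B0, f@B3} | OUT={a@B1, b@B1, c@B0, e@B4, f@B0, f@B3}
  B5: | IN={a@B1, b@B1, c@B0, e@B4, f@B0, f@B3} | OUT={a@B5, b@B1, c@B0, e@B5, f@B0, f@B3}
  B6: | IN={a@B5, b@B1, c@B0, e@B5, f@B0, f@B3} | OUT={a@B5, b@B1, c@B0, e@B5, f@B0, f@B3}
  B7: | IN={a@B5, b@B1, c@B0, e@B5, f@B0, f@B3} | OUT={a@B5, b@B7, c@B7, d@B7, e@B5, f@B0, f@B3}

Merge at B4: IN[B4] = OUT[B1] ⊔ OUT[B3] = {a@B1, b@B1, c@B0, e@B1, e@B2, e@B4, f@B0, f@B3}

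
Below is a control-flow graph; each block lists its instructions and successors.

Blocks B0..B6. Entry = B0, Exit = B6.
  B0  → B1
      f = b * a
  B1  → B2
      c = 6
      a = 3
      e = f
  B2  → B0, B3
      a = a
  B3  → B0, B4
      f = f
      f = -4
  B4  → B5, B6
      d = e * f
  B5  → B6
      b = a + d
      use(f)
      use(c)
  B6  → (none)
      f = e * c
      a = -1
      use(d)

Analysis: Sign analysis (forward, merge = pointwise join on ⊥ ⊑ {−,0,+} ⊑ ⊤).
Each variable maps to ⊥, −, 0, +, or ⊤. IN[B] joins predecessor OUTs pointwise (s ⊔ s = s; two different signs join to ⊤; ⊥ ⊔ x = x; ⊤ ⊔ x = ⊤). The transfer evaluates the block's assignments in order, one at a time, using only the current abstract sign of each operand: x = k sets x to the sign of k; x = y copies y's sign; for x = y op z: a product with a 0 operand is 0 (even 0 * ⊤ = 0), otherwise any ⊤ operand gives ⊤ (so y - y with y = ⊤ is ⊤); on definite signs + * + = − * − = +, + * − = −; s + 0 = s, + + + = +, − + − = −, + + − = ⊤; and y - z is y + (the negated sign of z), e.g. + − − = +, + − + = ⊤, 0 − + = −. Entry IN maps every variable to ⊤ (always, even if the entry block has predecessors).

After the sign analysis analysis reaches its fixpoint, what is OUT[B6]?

Fixpoint table:
  B0: | IN=(all ⊤) | OUT=(all ⊤)
  B1: | IN=(all ⊤) | OUT={a:+, c:+; rest ⊤}
  B2: | IN={a:+, c:+; rest ⊤} | OUT={a:+, c:+; rest ⊤}
  B3: | IN={a:+, c:+; rest ⊤} | OUT={a:+, c:+, f:-; rest ⊤}
  B4: | IN={a:+, c:+, f:-; rest ⊤} | OUT={a:+, c:+, f:-; rest ⊤}
  B5: | IN={a:+, c:+, f:-; rest ⊤} | OUT={a:+, c:+, f:-; rest ⊤}
  B6: | IN={a:+, c:+, f:-; rest ⊤} | OUT={a:-, c:+; rest ⊤}

Merge at B6: IN[B6] = OUT[B4] ⊔ OUT[B5] = {a: +, b: ⊤, c: +, d: ⊤, e: ⊤, f: -}
Applying B6's transfer function to that IN value gives OUT[B6] (row B6 above).

Answer: {a: -, b: ⊤, c: +, d: ⊤, e: ⊤, f: ⊤}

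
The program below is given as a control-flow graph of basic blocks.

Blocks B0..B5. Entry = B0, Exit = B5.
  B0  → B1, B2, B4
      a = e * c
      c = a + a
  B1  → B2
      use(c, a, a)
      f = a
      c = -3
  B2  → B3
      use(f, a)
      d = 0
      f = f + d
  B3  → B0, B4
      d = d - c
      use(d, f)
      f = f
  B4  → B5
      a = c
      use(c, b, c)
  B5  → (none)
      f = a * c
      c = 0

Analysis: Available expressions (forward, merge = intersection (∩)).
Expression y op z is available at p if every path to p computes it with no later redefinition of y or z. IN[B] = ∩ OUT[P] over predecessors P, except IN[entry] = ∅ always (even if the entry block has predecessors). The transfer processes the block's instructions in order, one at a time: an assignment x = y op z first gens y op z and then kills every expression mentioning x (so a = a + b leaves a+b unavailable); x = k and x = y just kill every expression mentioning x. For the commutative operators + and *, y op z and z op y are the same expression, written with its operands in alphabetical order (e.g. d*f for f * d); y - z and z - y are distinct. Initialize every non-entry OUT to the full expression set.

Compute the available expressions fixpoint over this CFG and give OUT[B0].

Answer: {a+a}

Working:
Per-block solution:
  B0:   IN={}   OUT={a+a}
  B1:   IN={a+a}   OUT={a+a}
  B2:   IN={a+a}   OUT={a+a}
  B3:   IN={a+a}   OUT={a+a}
  B4:   IN={a+a}   OUT={}
  B5:   IN={}   OUT={}

Merge at B0 (entry node, so the boundary value {} is joined with the incoming edge(s)): IN[B0] = {} ∩ OUT[B3] = {}
Applying B0's transfer function to that IN value gives OUT[B0] (row B0 above).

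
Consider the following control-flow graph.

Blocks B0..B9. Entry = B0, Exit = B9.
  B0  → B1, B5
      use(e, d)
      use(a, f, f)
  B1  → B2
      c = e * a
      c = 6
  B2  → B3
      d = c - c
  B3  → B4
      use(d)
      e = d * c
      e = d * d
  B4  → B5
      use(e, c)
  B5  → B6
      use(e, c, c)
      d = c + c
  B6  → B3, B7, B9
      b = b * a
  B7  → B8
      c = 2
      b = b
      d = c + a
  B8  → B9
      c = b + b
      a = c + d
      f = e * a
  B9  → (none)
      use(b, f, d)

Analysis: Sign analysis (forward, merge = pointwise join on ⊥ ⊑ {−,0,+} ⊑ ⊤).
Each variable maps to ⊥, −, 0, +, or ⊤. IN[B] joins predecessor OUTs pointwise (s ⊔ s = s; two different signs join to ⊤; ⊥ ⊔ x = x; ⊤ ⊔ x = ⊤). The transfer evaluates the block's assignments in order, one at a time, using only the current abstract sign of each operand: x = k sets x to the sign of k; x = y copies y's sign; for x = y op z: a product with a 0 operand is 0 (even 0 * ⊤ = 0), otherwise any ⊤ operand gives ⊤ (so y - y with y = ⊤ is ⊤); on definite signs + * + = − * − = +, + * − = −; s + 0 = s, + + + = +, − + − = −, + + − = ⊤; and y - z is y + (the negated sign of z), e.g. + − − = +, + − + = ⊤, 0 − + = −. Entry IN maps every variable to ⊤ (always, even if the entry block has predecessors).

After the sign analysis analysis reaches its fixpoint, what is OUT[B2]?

Answer: {a: ⊤, b: ⊤, c: +, d: ⊤, e: ⊤, f: ⊤}

Working:
Fixpoint table:
  B0:   IN=(all ⊤)   OUT=(all ⊤)
  B1:   IN=(all ⊤)   OUT={c:+; rest ⊤}
  B2:   IN={c:+; rest ⊤}   OUT={c:+; rest ⊤}
  B3:   IN=(all ⊤)   OUT=(all ⊤)
  B4:   IN=(all ⊤)   OUT=(all ⊤)
  B5:   IN=(all ⊤)   OUT=(all ⊤)
  B6:   IN=(all ⊤)   OUT=(all ⊤)
  B7:   IN=(all ⊤)   OUT={c:+; rest ⊤}
  B8:   IN={c:+; rest ⊤}   OUT=(all ⊤)
  B9:   IN=(all ⊤)   OUT=(all ⊤)

Merge at B2: IN[B2] = OUT[B1] = {a: ⊤, b: ⊤, c: +, d: ⊤, e: ⊤, f: ⊤}
Applying B2's transfer function to that IN value gives OUT[B2] (row B2 above).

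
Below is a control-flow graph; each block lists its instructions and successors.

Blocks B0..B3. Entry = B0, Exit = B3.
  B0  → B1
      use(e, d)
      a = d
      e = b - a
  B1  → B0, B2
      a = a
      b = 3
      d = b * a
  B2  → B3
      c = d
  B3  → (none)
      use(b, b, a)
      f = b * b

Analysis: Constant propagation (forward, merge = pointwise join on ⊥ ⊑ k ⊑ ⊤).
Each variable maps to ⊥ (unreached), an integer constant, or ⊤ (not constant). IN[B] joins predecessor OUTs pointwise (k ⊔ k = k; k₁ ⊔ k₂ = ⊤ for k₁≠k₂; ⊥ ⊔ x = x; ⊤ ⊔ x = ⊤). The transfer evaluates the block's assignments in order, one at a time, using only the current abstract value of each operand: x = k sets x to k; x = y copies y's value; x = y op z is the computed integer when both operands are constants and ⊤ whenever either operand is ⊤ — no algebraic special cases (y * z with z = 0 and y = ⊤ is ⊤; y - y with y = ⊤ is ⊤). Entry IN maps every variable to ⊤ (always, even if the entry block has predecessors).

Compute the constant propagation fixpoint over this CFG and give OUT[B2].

Answer: {a: ⊤, b: 3, c: ⊤, d: ⊤, e: ⊤, f: ⊤}

Derivation:
Converged values:
  B0:  IN=(all ⊤)  OUT=(all ⊤)
  B1:  IN=(all ⊤)  OUT={b:3; rest ⊤}
  B2:  IN={b:3; rest ⊤}  OUT={b:3; rest ⊤}
  B3:  IN={b:3; rest ⊤}  OUT={b:3, f:9; rest ⊤}

Merge at B2: IN[B2] = OUT[B1] = {a: ⊤, b: 3, c: ⊤, d: ⊤, e: ⊤, f: ⊤}
Applying B2's transfer function to that IN value gives OUT[B2] (row B2 above).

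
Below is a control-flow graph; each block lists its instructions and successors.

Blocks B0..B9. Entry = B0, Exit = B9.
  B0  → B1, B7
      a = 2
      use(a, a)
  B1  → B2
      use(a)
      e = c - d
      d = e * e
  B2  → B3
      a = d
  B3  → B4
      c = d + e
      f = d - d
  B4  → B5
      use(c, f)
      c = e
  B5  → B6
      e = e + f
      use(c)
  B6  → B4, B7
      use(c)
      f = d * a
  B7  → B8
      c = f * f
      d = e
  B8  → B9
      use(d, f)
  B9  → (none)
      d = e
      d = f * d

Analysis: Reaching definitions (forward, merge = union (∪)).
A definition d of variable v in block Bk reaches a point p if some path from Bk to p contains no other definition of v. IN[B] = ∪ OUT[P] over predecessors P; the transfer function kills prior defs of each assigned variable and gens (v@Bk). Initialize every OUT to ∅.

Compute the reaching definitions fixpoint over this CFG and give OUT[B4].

Answer: {a@B2, c@B4, d@B1, e@B1, e@B5, f@B3, f@B6}

Working:
Fixpoint table:
  B0:  IN={}  OUT={a@B0}
  B1:  IN={a@B0}  OUT={a@B0, d@B1, e@B1}
  B2:  IN={a@B0, d@B1, e@B1}  OUT={a@B2, d@B1, e@B1}
  B3:  IN={a@B2, d@B1, e@B1}  OUT={a@B2, c@B3, d@B1, e@B1, f@B3}
  B4:  IN={a@B2, c@B3, c@B4, d@B1, e@B1, e@B5, f@B3, f@B6}  OUT={a@B2, c@B4, d@B1, e@B1, e@B5, f@B3, f@B6}
  B5:  IN={a@B2, c@B4, d@B1, e@B1, e@B5, f@B3, f@B6}  OUT={a@B2, c@B4, d@B1, e@B5, f@B3, f@B6}
  B6:  IN={a@B2, c@B4, d@B1, e@B5, f@B3, f@B6}  OUT={a@B2, c@B4, d@B1, e@B5, f@B6}
  B7:  IN={a@B0, a@B2, c@B4, d@B1, e@B5, f@B6}  OUT={a@B0, a@B2, c@B7, d@B7, e@B5, f@B6}
  B8:  IN={a@B0, a@B2, c@B7, d@B7, e@B5, f@B6}  OUT={a@B0, a@B2, c@B7, d@B7, e@B5, f@B6}
  B9:  IN={a@B0, a@B2, c@B7, d@B7, e@B5, f@B6}  OUT={a@B0, a@B2, c@B7, d@B9, e@B5, f@B6}

Merge at B4: IN[B4] = OUT[B3] ⊔ OUT[B6] = {a@B2, c@B3, c@B4, d@B1, e@B1, e@B5, f@B3, f@B6}
Applying B4's transfer function to that IN value gives OUT[B4] (row B4 above).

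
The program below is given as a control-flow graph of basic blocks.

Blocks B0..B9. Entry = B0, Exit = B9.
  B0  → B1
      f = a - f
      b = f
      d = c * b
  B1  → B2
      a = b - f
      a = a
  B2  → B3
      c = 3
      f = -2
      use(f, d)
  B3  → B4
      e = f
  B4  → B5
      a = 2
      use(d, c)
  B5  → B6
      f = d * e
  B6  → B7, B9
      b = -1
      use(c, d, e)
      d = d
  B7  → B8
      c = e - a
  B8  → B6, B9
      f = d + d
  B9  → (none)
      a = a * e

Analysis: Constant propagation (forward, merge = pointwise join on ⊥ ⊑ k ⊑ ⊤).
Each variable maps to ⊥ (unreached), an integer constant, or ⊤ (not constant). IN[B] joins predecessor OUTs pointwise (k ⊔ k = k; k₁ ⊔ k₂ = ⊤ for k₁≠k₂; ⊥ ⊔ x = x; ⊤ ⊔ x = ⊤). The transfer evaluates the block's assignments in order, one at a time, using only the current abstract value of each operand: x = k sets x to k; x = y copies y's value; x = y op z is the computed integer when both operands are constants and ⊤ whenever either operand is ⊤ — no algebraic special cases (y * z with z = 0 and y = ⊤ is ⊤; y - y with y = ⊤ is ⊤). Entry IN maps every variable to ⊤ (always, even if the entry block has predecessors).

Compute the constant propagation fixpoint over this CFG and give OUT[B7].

Fixpoint table:
  B0: | IN=(all ⊤) | OUT=(all ⊤)
  B1: | IN=(all ⊤) | OUT=(all ⊤)
  B2: | IN=(all ⊤) | OUT={c:3, f:-2; rest ⊤}
  B3: | IN={c:3, f:-2; rest ⊤} | OUT={c:3, e:-2, f:-2; rest ⊤}
  B4: | IN={c:3, e:-2, f:-2; rest ⊤} | OUT={a:2, c:3, e:-2, f:-2; rest ⊤}
  B5: | IN={a:2, c:3, e:-2, f:-2; rest ⊤} | OUT={a:2, c:3, e:-2; rest ⊤}
  B6: | IN={a:2, e:-2; rest ⊤} | OUT={a:2, b:-1, e:-2; rest ⊤}
  B7: | IN={a:2, b:-1, e:-2; rest ⊤} | OUT={a:2, b:-1, c:-4, e:-2; rest ⊤}
  B8: | IN={a:2, b:-1, c:-4, e:-2; rest ⊤} | OUT={a:2, b:-1, c:-4, e:-2; rest ⊤}
  B9: | IN={a:2, b:-1, e:-2; rest ⊤} | OUT={a:-4, b:-1, e:-2; rest ⊤}

Merge at B7: IN[B7] = OUT[B6] = {a: 2, b: -1, c: ⊤, d: ⊤, e: -2, f: ⊤}
Applying B7's transfer function to that IN value gives OUT[B7] (row B7 above).

Answer: {a: 2, b: -1, c: -4, d: ⊤, e: -2, f: ⊤}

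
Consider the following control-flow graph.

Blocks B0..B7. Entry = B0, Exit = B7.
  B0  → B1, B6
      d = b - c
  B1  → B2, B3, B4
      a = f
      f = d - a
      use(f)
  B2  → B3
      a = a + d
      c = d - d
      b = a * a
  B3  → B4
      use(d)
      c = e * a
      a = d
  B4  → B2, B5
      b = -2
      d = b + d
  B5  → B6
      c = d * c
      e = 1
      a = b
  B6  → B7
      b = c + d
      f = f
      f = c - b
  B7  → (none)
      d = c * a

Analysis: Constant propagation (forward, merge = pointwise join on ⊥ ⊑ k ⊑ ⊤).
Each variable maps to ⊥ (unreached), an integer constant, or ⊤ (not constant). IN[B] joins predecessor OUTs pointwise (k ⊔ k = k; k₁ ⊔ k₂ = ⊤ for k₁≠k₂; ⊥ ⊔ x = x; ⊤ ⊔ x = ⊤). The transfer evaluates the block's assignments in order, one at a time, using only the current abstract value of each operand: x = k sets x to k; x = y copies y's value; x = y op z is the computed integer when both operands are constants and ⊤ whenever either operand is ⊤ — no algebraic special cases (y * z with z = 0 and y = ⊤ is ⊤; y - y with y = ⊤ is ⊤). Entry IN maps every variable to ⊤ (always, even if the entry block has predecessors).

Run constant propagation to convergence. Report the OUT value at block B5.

Answer: {a: -2, b: -2, c: ⊤, d: ⊤, e: 1, f: ⊤}

Working:
Converged values:
  B0:   IN=(all ⊤)   OUT=(all ⊤)
  B1:   IN=(all ⊤)   OUT=(all ⊤)
  B2:   IN=(all ⊤)   OUT=(all ⊤)
  B3:   IN=(all ⊤)   OUT=(all ⊤)
  B4:   IN=(all ⊤)   OUT={b:-2; rest ⊤}
  B5:   IN={b:-2; rest ⊤}   OUT={a:-2, b:-2, e:1; rest ⊤}
  B6:   IN=(all ⊤)   OUT=(all ⊤)
  B7:   IN=(all ⊤)   OUT=(all ⊤)

Merge at B5: IN[B5] = OUT[B4] = {a: ⊤, b: -2, c: ⊤, d: ⊤, e: ⊤, f: ⊤}
Applying B5's transfer function to that IN value gives OUT[B5] (row B5 above).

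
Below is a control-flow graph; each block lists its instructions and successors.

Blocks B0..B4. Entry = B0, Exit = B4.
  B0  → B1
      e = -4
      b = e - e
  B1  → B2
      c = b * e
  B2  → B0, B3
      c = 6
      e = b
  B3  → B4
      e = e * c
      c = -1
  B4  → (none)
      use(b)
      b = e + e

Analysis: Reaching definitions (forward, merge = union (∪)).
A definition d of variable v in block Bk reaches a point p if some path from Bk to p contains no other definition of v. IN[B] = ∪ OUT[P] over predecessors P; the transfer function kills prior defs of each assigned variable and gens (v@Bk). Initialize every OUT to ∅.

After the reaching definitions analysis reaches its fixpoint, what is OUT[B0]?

Answer: {b@B0, c@B2, e@B0}

Working:
Per-block solution:
  B0:   IN={b@B0, c@B2, e@B2}   OUT={b@B0, c@B2, e@B0}
  B1:   IN={b@B0, c@B2, e@B0}   OUT={b@B0, c@B1, e@B0}
  B2:   IN={b@B0, c@B1, e@B0}   OUT={b@B0, c@B2, e@B2}
  B3:   IN={b@B0, c@B2, e@B2}   OUT={b@B0, c@B3, e@B3}
  B4:   IN={b@B0, c@B3, e@B3}   OUT={b@B4, c@B3, e@B3}

Merge at B0 (entry node, so the boundary value {} is joined with the incoming edge(s)): IN[B0] = {} ⊔ OUT[B2] = {b@B0, c@B2, e@B2}
Applying B0's transfer function to that IN value gives OUT[B0] (row B0 above).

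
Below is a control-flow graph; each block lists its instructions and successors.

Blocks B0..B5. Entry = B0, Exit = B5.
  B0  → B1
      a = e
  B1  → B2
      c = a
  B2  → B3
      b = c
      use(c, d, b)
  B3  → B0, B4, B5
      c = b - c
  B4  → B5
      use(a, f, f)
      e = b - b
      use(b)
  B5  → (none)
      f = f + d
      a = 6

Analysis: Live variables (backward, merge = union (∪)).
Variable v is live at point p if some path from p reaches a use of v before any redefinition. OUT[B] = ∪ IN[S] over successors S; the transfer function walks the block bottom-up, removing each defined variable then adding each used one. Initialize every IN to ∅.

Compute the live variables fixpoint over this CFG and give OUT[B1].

Fixpoint table:
  B0: | IN={d, e, f} | OUT={a, d, e, f}
  B1: | IN={a, d, e, f} | OUT={a, c, d, e, f}
  B2: | IN={a, c, d, e, f} | OUT={a, b, c, d, e, f}
  B3: | IN={a, b, c, d, e, f} | OUT={a, b, d, e, f}
  B4: | IN={a, b, d, f} | OUT={d, f}
  B5: | IN={d, f} | OUT={}

Merge at B1: OUT[B1] = IN[B2] = {a, c, d, e, f}

Answer: {a, c, d, e, f}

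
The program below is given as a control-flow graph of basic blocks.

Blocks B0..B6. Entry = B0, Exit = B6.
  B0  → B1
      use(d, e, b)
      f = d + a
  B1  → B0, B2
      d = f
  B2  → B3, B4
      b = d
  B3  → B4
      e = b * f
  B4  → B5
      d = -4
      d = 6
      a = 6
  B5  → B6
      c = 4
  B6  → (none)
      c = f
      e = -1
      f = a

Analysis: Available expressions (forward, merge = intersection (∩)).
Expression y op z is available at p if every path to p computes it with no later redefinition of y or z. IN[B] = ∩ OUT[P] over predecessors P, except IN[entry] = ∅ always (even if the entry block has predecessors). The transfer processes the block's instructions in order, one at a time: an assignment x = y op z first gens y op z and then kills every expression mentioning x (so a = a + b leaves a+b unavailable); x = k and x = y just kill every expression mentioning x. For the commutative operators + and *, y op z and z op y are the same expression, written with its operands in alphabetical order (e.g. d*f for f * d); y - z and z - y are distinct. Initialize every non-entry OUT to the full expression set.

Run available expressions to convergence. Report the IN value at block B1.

Converged values:
  B0:  IN={}  OUT={a+d}
  B1:  IN={a+d}  OUT={}
  B2:  IN={}  OUT={}
  B3:  IN={}  OUT={b*f}
  B4:  IN={}  OUT={}
  B5:  IN={}  OUT={}
  B6:  IN={}  OUT={}

Merge at B1: IN[B1] = OUT[B0] = {a+d}

Answer: {a+d}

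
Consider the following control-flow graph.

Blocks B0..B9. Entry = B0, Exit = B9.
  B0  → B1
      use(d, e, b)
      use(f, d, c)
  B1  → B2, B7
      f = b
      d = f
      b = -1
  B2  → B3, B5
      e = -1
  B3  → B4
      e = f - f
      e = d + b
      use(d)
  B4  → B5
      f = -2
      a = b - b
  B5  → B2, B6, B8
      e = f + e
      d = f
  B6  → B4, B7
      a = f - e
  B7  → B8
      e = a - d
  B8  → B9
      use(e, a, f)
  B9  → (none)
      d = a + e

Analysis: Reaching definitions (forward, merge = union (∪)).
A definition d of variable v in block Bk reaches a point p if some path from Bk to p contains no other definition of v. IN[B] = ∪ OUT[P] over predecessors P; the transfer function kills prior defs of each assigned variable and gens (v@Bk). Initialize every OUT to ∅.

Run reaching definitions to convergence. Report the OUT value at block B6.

Answer: {a@B6, b@B1, d@B5, e@B5, f@B1, f@B4}

Derivation:
Fixpoint table:
  B0:   IN={}   OUT={}
  B1:   IN={}   OUT={b@B1, d@B1, f@B1}
  B2:   IN={a@B4, b@B1, d@B1, d@B5, e@B5, f@B1, f@B4}   OUT={a@B4, b@B1, d@B1, d@B5, e@B2, f@B1, f@B4}
  B3:   IN={a@B4, b@B1, d@B1, d@B5, e@B2, f@B1, f@B4}   OUT={a@B4, b@B1, d@B1, d@B5, e@B3, f@B1, f@B4}
  B4:   IN={a@B4, a@B6, b@B1, d@B1, d@B5, e@B3, e@B5, f@B1, f@B4}   OUT={a@B4, b@B1, d@B1, d@B5, e@B3, e@B5, f@B4}
  B5:   IN={a@B4, b@B1, d@B1, d@B5, e@B2, e@B3, e@B5, f@B1, f@B4}   OUT={a@B4, b@B1, d@B5, e@B5, f@B1, f@B4}
  B6:   IN={a@B4, b@B1, d@B5, e@B5, f@B1, f@B4}   OUT={a@B6, b@B1, d@B5, e@B5, f@B1, f@B4}
  B7:   IN={a@B6, b@B1, d@B1, d@B5, e@B5, f@B1, f@B4}   OUT={a@B6, b@B1, d@B1, d@B5, e@B7, f@B1, f@B4}
  B8:   IN={a@B4, a@B6, b@B1, d@B1, d@B5, e@B5, e@B7, f@B1, f@B4}   OUT={a@B4, a@B6, b@B1, d@B1, d@B5, e@B5, e@B7, f@B1, f@B4}
  B9:   IN={a@B4, a@B6, b@B1, d@B1, d@B5, e@B5, e@B7, f@B1, f@B4}   OUT={a@B4, a@B6, b@B1, d@B9, e@B5, e@B7, f@B1, f@B4}

Merge at B6: IN[B6] = OUT[B5] = {a@B4, b@B1, d@B5, e@B5, f@B1, f@B4}
Applying B6's transfer function to that IN value gives OUT[B6] (row B6 above).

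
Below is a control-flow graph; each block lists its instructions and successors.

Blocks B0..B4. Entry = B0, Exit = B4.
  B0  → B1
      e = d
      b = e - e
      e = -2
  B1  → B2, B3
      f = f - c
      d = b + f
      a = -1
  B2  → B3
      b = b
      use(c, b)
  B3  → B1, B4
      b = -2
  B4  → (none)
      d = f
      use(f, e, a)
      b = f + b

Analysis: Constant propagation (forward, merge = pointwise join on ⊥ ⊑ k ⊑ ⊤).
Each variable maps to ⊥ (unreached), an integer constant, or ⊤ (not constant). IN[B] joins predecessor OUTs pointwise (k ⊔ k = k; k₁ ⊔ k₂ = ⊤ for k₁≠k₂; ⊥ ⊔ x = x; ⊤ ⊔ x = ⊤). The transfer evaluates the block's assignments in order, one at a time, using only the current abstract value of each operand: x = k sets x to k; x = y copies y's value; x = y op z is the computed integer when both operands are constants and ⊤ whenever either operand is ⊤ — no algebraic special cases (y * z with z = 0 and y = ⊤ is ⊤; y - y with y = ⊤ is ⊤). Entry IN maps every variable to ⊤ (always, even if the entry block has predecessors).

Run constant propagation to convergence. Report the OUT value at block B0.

Answer: {a: ⊤, b: ⊤, c: ⊤, d: ⊤, e: -2, f: ⊤}

Working:
Converged values:
  B0: | IN=(all ⊤) | OUT={e:-2; rest ⊤}
  B1: | IN={e:-2; rest ⊤} | OUT={a:-1, e:-2; rest ⊤}
  B2: | IN={a:-1, e:-2; rest ⊤} | OUT={a:-1, e:-2; rest ⊤}
  B3: | IN={a:-1, e:-2; rest ⊤} | OUT={a:-1, b:-2, e:-2; rest ⊤}
  B4: | IN={a:-1, b:-2, e:-2; rest ⊤} | OUT={a:-1, e:-2; rest ⊤}

B0 is the boundary node: IN[B0] = {a: ⊤, b: ⊤, c: ⊤, d: ⊤, e: ⊤, f: ⊤}
Applying B0's transfer function to that IN value gives OUT[B0] (row B0 above).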